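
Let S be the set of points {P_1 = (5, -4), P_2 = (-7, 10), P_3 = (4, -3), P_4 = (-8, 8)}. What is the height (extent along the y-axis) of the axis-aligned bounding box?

14

max y = 10, min y = -4, so height = 14.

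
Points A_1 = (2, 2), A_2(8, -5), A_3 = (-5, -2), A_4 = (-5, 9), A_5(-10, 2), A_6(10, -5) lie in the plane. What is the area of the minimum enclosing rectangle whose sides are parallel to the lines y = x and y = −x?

188.5

In coordinates u = x + y, v = x − y the rectangle is axis-aligned; the map (x,y)→(u,v) scales areas by 2.
u-values: 4, 3, -7, 4, -8, 5; range = 5 − (-8) = 13.
v-values: 0, 13, -3, -14, -12, 15; range = 15 − (-14) = 29.
Area = (13 × 29) / 2 = 188.5.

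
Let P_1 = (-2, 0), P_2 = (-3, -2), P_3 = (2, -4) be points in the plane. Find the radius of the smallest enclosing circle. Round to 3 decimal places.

Side lengths²: P_1P_2² = 5, P_1P_3² = 32, P_2P_3² = 29.
Since P_1P_3² = 32 < 29 + 5 = 34, the triangle is acute, so the smallest enclosing circle is the circumcircle.
Circumcentre = (-1/6, -13/6), r² = 145/18.
r = √(145/18) ≈ 2.838.

2.838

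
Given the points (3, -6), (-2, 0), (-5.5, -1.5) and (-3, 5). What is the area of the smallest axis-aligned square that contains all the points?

The bounding box has width 8.5 and height 11.
An axis-aligned square enclosing the set must have side ≥ max(width, height).
So the minimum side is max(8.5, 11) = 11.
Area = 11² = 121.

121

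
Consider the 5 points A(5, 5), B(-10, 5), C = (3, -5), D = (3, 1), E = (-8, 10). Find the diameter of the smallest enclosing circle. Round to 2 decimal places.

By Welzl's lemma the MEC is supported by two points (diametrically opposite) or three points (on a circumcircle).
The farthest pair is C–E with squared distance 346. The circle on this segment as diameter has centre (-2.5, 2.5) and r² = 346/4 = 86.5.
Check A: distance² to centre = 62.5 ≤ 86.5, so it lies inside.
All remaining points lie in this disk, and no smaller disk contains both endpoints, so this is the minimum enclosing circle.
Diameter = 2r = 2√(86.5) ≈ 18.60.

18.60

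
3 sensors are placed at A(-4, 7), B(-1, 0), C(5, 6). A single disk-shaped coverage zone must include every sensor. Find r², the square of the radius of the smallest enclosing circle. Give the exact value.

Side lengths²: AB² = 58, AC² = 82, BC² = 72.
Since AC² = 82 < 72 + 58 = 130, the triangle is acute, so the smallest enclosing circle is the circumcircle.
Circumcentre = (0.3, 4.7), r² = 23.78.

23.78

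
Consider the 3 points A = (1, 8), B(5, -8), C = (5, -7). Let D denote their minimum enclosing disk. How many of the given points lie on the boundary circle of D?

Side lengths²: AB² = 272, AC² = 241, BC² = 1.
Since AB² = 272 ≥ 241 + 1 = 242, the angle opposite AB is not acute, so the smallest enclosing circle has AB as diameter.
Centre = midpoint of AB = (3, 0), r² = 272/4 = 68.
The points at distance exactly r from the centre are A, B — 2 points.

2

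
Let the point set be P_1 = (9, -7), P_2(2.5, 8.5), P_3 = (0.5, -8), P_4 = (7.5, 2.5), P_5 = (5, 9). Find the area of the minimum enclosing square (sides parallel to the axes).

The bounding box has width 8.5 and height 17.
An axis-aligned square enclosing the set must have side ≥ max(width, height).
So the minimum side is max(8.5, 17) = 17.
Area = 17² = 289.

289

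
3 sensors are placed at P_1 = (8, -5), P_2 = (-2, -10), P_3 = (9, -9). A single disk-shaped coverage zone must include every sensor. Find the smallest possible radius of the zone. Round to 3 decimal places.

Side lengths²: P_1P_2² = 125, P_1P_3² = 17, P_2P_3² = 122.
Since P_1P_2² = 125 < 122 + 17 = 139, the triangle is acute, so the smallest enclosing circle is the circumcircle.
Circumcentre = (61/18, -149/18), r² = 5185/162.
r = √(5185/162) ≈ 5.657.

5.657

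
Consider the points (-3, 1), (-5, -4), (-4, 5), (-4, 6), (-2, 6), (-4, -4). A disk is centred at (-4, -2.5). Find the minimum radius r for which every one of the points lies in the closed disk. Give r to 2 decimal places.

The required radius is the distance from (-4, -2.5) to the farthest point.
Squared distances: 13.25, 3.25, 56.25, 72.25, 76.25, 2.25.
Maximum is 76.25, attained at (-2, 6).
r = √(76.25) ≈ 8.73.

8.73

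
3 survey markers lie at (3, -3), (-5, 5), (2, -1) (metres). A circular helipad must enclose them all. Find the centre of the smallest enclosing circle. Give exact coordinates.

(-1, 1)

Call the three points A, B, C in the order given.
Side lengths²: AB² = 128, AC² = 5, BC² = 85.
Since AB² = 128 ≥ 85 + 5 = 90, the angle opposite AB is not acute, so the smallest enclosing circle has AB as diameter.
Centre = midpoint of AB = (-1, 1), r² = 128/4 = 32.
Centre = (-1, 1).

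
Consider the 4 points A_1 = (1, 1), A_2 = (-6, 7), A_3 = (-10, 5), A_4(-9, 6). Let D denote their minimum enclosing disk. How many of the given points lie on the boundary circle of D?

By Welzl's lemma the MEC is supported by two points (diametrically opposite) or three points (on a circumcircle).
The farthest pair is A_1–A_3 with squared distance 137. The circle on this segment as diameter has centre (-4.5, 3) and r² = 137/4 = 34.25.
Check A_2: distance² to centre = 18.25 ≤ 34.25, so it lies inside.
All remaining points lie in this disk, and no smaller disk contains both endpoints, so this is the minimum enclosing circle.
The points at distance exactly r from the centre are A_1, A_3 — 2 points.

2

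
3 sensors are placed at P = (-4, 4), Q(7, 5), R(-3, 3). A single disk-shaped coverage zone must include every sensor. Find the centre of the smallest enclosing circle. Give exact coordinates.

(1.5, 4.5)

Side lengths²: PQ² = 122, PR² = 2, QR² = 104.
Since PQ² = 122 ≥ 104 + 2 = 106, the angle opposite PQ is not acute, so the smallest enclosing circle has PQ as diameter.
Centre = midpoint of PQ = (1.5, 4.5), r² = 122/4 = 30.5.
Centre = (1.5, 4.5).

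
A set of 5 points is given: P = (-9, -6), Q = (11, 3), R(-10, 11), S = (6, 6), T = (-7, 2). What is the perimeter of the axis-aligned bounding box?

Width = max x − min x = 11 − (-10) = 21.
Height = max y − min y = 11 − (-6) = 17.
Perimeter = 2(21 + 17) = 76.

76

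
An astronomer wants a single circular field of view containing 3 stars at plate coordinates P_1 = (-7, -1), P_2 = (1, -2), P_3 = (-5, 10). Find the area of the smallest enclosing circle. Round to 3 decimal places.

141.808

Side lengths²: P_1P_2² = 65, P_1P_3² = 125, P_2P_3² = 180.
Since P_2P_3² = 180 < 125 + 65 = 190, the triangle is acute, so the smallest enclosing circle is the circumcircle.
Circumcentre = (-7/3, 23/6), r² = 1625/36.
Area = π·r² = π·1625/36 ≈ 141.808.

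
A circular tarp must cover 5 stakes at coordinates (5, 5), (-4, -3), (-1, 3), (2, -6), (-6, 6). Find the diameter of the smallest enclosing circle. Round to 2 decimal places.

The minimum enclosing circle of a finite set is fixed by two of the points (as a diameter) or three (as a circumcircle).
The minimum enclosing circle is determined by three boundary points: (5, 5), (2, -6), (-6, 6).
Their circumcentre is (-29/31, 22/31) with r² = 51545/961.
The farthest remaining point (-4, -3) is at distance² 22250/961 ≤ 51545/961.
Diameter = 2r = 2√(51545/961) ≈ 14.65.

14.65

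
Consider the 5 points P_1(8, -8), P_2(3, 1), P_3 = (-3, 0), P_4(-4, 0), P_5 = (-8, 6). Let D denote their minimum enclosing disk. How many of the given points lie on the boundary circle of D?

2

A smallest enclosing disk is always determined by at most three of the input points on its boundary.
The farthest pair is P_1–P_5 with squared distance 452. The circle on this segment as diameter has centre (0, -1) and r² = 452/4 = 113.
Check P_2: distance² to centre = 13 ≤ 113, so it lies inside.
All remaining points lie in this disk, and no smaller disk contains both endpoints, so this is the minimum enclosing circle.
The points at distance exactly r from the centre are P_1, P_5 — 2 points.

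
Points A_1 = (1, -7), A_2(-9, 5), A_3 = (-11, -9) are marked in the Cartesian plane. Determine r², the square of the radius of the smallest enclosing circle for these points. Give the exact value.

Side lengths²: A_1A_2² = 244, A_1A_3² = 148, A_2A_3² = 200.
Since A_1A_2² = 244 < 200 + 148 = 348, the triangle is acute, so the smallest enclosing circle is the circumcircle.
Circumcentre = (-242/41, -106/41), r² = 112850/1681.

112850/1681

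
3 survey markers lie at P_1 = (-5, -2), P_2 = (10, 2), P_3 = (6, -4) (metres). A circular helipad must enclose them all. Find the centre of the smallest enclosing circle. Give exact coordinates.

Side lengths²: P_1P_2² = 241, P_1P_3² = 125, P_2P_3² = 52.
Since P_1P_2² = 241 ≥ 125 + 52 = 177, the angle opposite P_1P_2 is not acute, so the smallest enclosing circle has P_1P_2 as diameter.
Centre = midpoint of P_1P_2 = (2.5, 0), r² = 241/4 = 60.25.
Centre = (2.5, 0).

(2.5, 0)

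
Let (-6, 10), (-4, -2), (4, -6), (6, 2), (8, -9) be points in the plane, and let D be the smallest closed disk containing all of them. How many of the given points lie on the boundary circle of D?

2

The farthest pair is (-6, 10)–(8, -9) with squared distance 557. The circle on this segment as diameter has centre (1, 0.5) and r² = 557/4 = 139.25.
Check (-4, -2): distance² to centre = 31.25 ≤ 139.25, so it lies inside.
All remaining points lie in this disk, and no smaller disk contains both endpoints, so this is the minimum enclosing circle.
The points at distance exactly r from the centre are (-6, 10), (8, -9) — 2 points.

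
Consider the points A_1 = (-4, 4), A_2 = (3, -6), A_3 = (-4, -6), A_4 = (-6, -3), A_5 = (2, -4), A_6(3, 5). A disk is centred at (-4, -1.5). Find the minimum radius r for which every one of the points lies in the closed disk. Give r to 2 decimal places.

The required radius is the distance from (-4, -1.5) to the farthest point.
Squared distances: 30.25, 69.25, 20.25, 6.25, 42.25, 91.25.
Maximum is 91.25, attained at A_6.
r = √(91.25) ≈ 9.55.

9.55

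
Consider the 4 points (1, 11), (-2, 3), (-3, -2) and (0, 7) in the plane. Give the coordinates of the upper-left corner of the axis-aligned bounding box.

(-3, 11)

x-range [-3, 1], y-range [-2, 11].
The upper-left corner is (-3, 11).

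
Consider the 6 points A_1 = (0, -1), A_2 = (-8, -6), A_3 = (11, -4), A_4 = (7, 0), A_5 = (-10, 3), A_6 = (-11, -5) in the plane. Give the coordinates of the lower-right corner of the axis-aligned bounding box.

(11, -6)

x-range [-11, 11], y-range [-6, 3].
The lower-right corner is (11, -6).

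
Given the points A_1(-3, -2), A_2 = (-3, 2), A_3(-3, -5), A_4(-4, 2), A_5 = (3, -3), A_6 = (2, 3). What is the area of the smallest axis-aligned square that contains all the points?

The bounding box has width 7 and height 8.
An axis-aligned square enclosing the set must have side ≥ max(width, height).
So the minimum side is max(7, 8) = 8.
Area = 8² = 64.

64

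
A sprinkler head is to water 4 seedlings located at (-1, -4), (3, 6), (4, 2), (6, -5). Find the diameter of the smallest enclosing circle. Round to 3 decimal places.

11.734

By Welzl's lemma the MEC is supported by two points (diametrically opposite) or three points (on a circumcircle).
The minimum enclosing circle is determined by three boundary points: (-1, -4), (3, 6), (6, -5).
Their circumcentre is (117/37, 5/37) with r² = 47125/1369.
The farthest remaining point (4, 2) is at distance² 5722/1369 ≤ 47125/1369.
Diameter = 2r = 2√(47125/1369) ≈ 11.734.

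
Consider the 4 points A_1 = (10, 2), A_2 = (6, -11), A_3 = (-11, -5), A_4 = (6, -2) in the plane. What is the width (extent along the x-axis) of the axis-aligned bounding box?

max x = 10, min x = -11, so width = 21.

21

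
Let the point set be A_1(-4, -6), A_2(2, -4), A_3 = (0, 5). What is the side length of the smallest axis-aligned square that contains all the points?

The bounding box has width 6 and height 11.
An axis-aligned square enclosing the set must have side ≥ max(width, height).
So the minimum side is max(6, 11) = 11.

11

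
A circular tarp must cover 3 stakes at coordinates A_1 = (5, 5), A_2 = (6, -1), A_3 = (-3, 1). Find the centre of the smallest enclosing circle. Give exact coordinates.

Side lengths²: A_1A_2² = 37, A_1A_3² = 80, A_2A_3² = 85.
Since A_2A_3² = 85 < 80 + 37 = 117, the triangle is acute, so the smallest enclosing circle is the circumcircle.
Circumcentre = (47/26, 18/13), r² = 15725/676.
Centre = (47/26, 18/13).

(47/26, 18/13)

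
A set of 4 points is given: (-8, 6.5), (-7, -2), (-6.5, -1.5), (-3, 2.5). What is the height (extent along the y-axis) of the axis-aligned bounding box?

max y = 6.5, min y = -2, so height = 8.5.

8.5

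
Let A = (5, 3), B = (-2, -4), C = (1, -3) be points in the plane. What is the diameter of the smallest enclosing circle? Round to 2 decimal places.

9.90

Side lengths²: AB² = 98, AC² = 52, BC² = 10.
Since AB² = 98 ≥ 52 + 10 = 62, the angle opposite AB is not acute, so the smallest enclosing circle has AB as diameter.
Centre = midpoint of AB = (1.5, -0.5), r² = 98/4 = 24.5.
Diameter = 2r = 2√(24.5) ≈ 9.90.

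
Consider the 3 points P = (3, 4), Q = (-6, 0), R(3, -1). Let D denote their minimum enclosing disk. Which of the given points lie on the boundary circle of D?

Side lengths²: PQ² = 97, PR² = 25, QR² = 82.
Since PQ² = 97 < 82 + 25 = 107, the triangle is acute, so the smallest enclosing circle is the circumcircle.
Circumcentre = (-23/18, 1.5), r² = 3977/162.
The points at distance exactly r from the centre are P, Q, R — 3 points.

P, Q, R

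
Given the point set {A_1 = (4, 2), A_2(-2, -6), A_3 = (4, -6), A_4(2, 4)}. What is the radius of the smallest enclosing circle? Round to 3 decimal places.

The minimum enclosing circle of a finite set is fixed by two of the points (as a diameter) or three (as a circumcircle).
The minimum enclosing circle is determined by three boundary points: A_2, A_3, A_4.
Their circumcentre is (1, -1.4) with r² = 30.16.
The farthest remaining point A_1 is at distance² 20.56 ≤ 30.16.
r = √(30.16) ≈ 5.492.

5.492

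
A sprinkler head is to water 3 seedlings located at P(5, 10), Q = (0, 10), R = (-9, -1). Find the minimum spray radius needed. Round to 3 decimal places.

8.902

Side lengths²: PQ² = 25, PR² = 317, QR² = 202.
Since PR² = 317 ≥ 202 + 25 = 227, the angle opposite PR is not acute, so the smallest enclosing circle has PR as diameter.
Centre = midpoint of PR = (-2, 4.5), r² = 317/4 = 79.25.
r = √(79.25) ≈ 8.902.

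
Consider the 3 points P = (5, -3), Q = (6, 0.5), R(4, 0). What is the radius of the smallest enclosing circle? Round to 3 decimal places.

1.825

Side lengths²: PQ² = 13.25, PR² = 10, QR² = 4.25.
Since PQ² = 13.25 < 10 + 4.25 = 14.25, the triangle is acute, so the smallest enclosing circle is the circumcircle.
Circumcentre = (279/52, -63/52), r² = 4505/1352.
r = √(4505/1352) ≈ 1.825.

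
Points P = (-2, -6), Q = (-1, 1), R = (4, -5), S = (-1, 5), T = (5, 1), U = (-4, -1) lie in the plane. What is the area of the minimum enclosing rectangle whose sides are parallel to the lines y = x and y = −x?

In coordinates u = x + y, v = x − y the rectangle is axis-aligned; the map (x,y)→(u,v) scales areas by 2.
u-values: -8, 0, -1, 4, 6, -5; range = 6 − (-8) = 14.
v-values: 4, -2, 9, -6, 4, -3; range = 9 − (-6) = 15.
Area = (14 × 15) / 2 = 105.

105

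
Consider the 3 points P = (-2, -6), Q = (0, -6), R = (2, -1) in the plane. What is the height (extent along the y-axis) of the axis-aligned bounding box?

5

max y = -1, min y = -6, so height = 5.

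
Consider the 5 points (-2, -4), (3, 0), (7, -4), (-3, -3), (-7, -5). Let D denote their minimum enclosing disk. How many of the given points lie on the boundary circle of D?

By Welzl's lemma the MEC is supported by two points (diametrically opposite) or three points (on a circumcircle).
The farthest pair is (7, -4)–(-7, -5) with squared distance 197. The circle on this segment as diameter has centre (0, -4.5) and r² = 197/4 = 49.25.
Check (-2, -4): distance² to centre = 4.25 ≤ 49.25, so it lies inside.
All remaining points lie in this disk, and no smaller disk contains both endpoints, so this is the minimum enclosing circle.
The points at distance exactly r from the centre are (7, -4), (-7, -5) — 2 points.

2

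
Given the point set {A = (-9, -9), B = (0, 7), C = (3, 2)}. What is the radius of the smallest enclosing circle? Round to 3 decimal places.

9.179

Side lengths²: AB² = 337, AC² = 265, BC² = 34.
Since AB² = 337 ≥ 265 + 34 = 299, the angle opposite AB is not acute, so the smallest enclosing circle has AB as diameter.
Centre = midpoint of AB = (-4.5, -1), r² = 337/4 = 84.25.
r = √(84.25) ≈ 9.179.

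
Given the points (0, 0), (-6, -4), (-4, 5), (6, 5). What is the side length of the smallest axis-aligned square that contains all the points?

The bounding box has width 12 and height 9.
An axis-aligned square enclosing the set must have side ≥ max(width, height).
So the minimum side is max(12, 9) = 12.

12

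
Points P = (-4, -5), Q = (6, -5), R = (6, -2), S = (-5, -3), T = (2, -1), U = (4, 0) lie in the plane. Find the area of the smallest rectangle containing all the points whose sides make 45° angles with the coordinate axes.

84.5

In coordinates u = x + y, v = x − y the rectangle is axis-aligned; the map (x,y)→(u,v) scales areas by 2.
u-values: -9, 1, 4, -8, 1, 4; range = 4 − (-9) = 13.
v-values: 1, 11, 8, -2, 3, 4; range = 11 − (-2) = 13.
Area = (13 × 13) / 2 = 84.5.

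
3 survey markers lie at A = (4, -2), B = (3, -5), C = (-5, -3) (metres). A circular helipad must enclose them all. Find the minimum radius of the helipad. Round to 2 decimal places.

4.53

Side lengths²: AB² = 10, AC² = 82, BC² = 68.
Since AC² = 82 ≥ 68 + 10 = 78, the angle opposite AC is not acute, so the smallest enclosing circle has AC as diameter.
Centre = midpoint of AC = (-0.5, -2.5), r² = 82/4 = 20.5.
r = √(20.5) ≈ 4.53.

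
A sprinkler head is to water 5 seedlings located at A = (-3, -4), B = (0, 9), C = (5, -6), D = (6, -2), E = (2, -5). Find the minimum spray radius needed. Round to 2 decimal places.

The farthest pair is B–C with squared distance 250. The circle on this segment as diameter has centre (2.5, 1.5) and r² = 250/4 = 62.5.
Check A: distance² to centre = 60.5 ≤ 62.5, so it lies inside.
All remaining points lie in this disk, and no smaller disk contains both endpoints, so this is the minimum enclosing circle.
r = √(62.5) ≈ 7.91.

7.91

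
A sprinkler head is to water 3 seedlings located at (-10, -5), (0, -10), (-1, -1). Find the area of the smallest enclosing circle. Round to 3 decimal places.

108.081

Call the three points A, B, C in the order given.
Side lengths²: AB² = 125, AC² = 97, BC² = 82.
Since AB² = 125 < 97 + 82 = 179, the triangle is acute, so the smallest enclosing circle is the circumcircle.
Circumcentre = (-143/34, -201/34), r² = 19885/578.
Area = π·r² = π·19885/578 ≈ 108.081.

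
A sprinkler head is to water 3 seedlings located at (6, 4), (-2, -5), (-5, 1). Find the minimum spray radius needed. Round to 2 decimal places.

6.14

Call the three points A, B, C in the order given.
Side lengths²: AB² = 145, AC² = 130, BC² = 45.
Since AB² = 145 < 130 + 45 = 175, the triangle is acute, so the smallest enclosing circle is the circumcircle.
Circumcentre = (1.1, 0.3), r² = 37.7.
r = √(37.7) ≈ 6.14.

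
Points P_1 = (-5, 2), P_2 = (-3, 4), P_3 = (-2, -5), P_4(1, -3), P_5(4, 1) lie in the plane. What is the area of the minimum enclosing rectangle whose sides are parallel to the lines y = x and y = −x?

In coordinates u = x + y, v = x − y the rectangle is axis-aligned; the map (x,y)→(u,v) scales areas by 2.
u-values: -3, 1, -7, -2, 5; range = 5 − (-7) = 12.
v-values: -7, -7, 3, 4, 3; range = 4 − (-7) = 11.
Area = (12 × 11) / 2 = 66.

66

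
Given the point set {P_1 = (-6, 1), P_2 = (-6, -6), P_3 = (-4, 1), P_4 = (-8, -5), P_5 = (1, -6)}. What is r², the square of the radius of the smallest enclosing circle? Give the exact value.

25.625

A smallest enclosing disk is always determined by at most three of the input points on its boundary.
The minimum enclosing circle is determined by three boundary points: P_1, P_4, P_5.
Their circumcentre is (-3.25, -3.25) with r² = 25.625.
The farthest remaining point P_3 is at distance² 18.625 ≤ 25.625.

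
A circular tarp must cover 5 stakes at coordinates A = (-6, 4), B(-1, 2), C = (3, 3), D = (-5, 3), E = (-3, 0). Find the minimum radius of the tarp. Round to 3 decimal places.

By Welzl's lemma the MEC is supported by two points (diametrically opposite) or three points (on a circumcircle).
The farthest pair is A–C with squared distance 82. The circle on this segment as diameter has centre (-1.5, 3.5) and r² = 82/4 = 20.5.
Check B: distance² to centre = 2.5 ≤ 20.5, so it lies inside.
All remaining points lie in this disk, and no smaller disk contains both endpoints, so this is the minimum enclosing circle.
r = √(20.5) ≈ 4.528.

4.528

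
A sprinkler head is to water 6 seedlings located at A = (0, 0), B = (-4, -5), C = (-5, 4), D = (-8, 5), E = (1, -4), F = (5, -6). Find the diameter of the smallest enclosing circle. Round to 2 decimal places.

The minimum enclosing circle of a finite set is fixed by two of the points (as a diameter) or three (as a circumcircle).
The farthest pair is D–F with squared distance 290. The circle on this segment as diameter has centre (-1.5, -0.5) and r² = 290/4 = 72.5.
Check A: distance² to centre = 2.5 ≤ 72.5, so it lies inside.
All remaining points lie in this disk, and no smaller disk contains both endpoints, so this is the minimum enclosing circle.
Diameter = 2r = 2√(72.5) ≈ 17.03.

17.03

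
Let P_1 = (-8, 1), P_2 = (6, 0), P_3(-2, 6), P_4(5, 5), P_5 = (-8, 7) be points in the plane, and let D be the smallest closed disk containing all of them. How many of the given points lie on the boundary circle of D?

The minimum enclosing circle of a finite set is fixed by two of the points (as a diameter) or three (as a circumcircle).
The farthest pair is P_2–P_5 with squared distance 245. The circle on this segment as diameter has centre (-1, 3.5) and r² = 245/4 = 61.25.
Check P_1: distance² to centre = 55.25 ≤ 61.25, so it lies inside.
All remaining points lie in this disk, and no smaller disk contains both endpoints, so this is the minimum enclosing circle.
The points at distance exactly r from the centre are P_2, P_5 — 2 points.

2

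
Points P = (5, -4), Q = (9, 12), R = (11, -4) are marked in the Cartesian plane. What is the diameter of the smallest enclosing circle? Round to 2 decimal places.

Side lengths²: PQ² = 272, PR² = 36, QR² = 260.
Since PQ² = 272 < 260 + 36 = 296, the triangle is acute, so the smallest enclosing circle is the circumcircle.
Circumcentre = (8, 3.75), r² = 69.0625.
Diameter = 2r = 2√(69.0625) ≈ 16.62.

16.62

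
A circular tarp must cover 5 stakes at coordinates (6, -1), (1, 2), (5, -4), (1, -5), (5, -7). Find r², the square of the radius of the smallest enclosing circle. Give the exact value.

24.25

The minimum enclosing circle of a finite set is fixed by two of the points (as a diameter) or three (as a circumcircle).
The farthest pair is (1, 2)–(5, -7) with squared distance 97. The circle on this segment as diameter has centre (3, -2.5) and r² = 97/4 = 24.25.
Check (6, -1): distance² to centre = 11.25 ≤ 24.25, so it lies inside.
All remaining points lie in this disk, and no smaller disk contains both endpoints, so this is the minimum enclosing circle.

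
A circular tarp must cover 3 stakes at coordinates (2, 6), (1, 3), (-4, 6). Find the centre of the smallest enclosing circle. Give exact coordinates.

Call the three points A, B, C in the order given.
Side lengths²: AB² = 10, AC² = 36, BC² = 34.
Since AC² = 36 < 34 + 10 = 44, the triangle is acute, so the smallest enclosing circle is the circumcircle.
Circumcentre = (-1, 16/3), r² = 85/9.
Centre = (-1, 16/3).

(-1, 16/3)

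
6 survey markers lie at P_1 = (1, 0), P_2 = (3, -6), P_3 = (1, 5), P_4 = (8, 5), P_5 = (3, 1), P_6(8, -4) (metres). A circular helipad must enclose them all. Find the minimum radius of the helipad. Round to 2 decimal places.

6.14

A smallest enclosing disk is always determined by at most three of the input points on its boundary.
The minimum enclosing circle is determined by three boundary points: P_2, P_3, P_4.
Their circumcentre is (4.5, -1/22) with r² = 9125/242.
The farthest remaining point P_6 is at distance² 6749/242 ≤ 9125/242.
r = √(9125/242) ≈ 6.14.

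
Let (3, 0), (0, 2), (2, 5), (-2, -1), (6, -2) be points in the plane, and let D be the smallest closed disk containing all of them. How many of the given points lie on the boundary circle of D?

By Welzl's lemma the MEC is supported by two points (diametrically opposite) or three points (on a circumcircle).
The minimum enclosing circle is determined by three boundary points: (2, 5), (-2, -1), (6, -2).
Their circumcentre is (2.25, 0.5) with r² = 20.3125.
The farthest remaining point (0, 2) is at distance² 7.3125 ≤ 20.3125.
The points at distance exactly r from the centre are (2, 5), (-2, -1), (6, -2) — 3 points.

3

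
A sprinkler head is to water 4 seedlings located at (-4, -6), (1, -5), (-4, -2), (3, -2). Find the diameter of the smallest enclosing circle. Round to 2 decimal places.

A smallest enclosing disk is always determined by at most three of the input points on its boundary.
The farthest pair is (-4, -6)–(3, -2) with squared distance 65. The circle on this segment as diameter has centre (-0.5, -4) and r² = 65/4 = 16.25.
Check (1, -5): distance² to centre = 3.25 ≤ 16.25, so it lies inside.
All remaining points lie in this disk, and no smaller disk contains both endpoints, so this is the minimum enclosing circle.
Diameter = 2r = 2√(16.25) ≈ 8.06.

8.06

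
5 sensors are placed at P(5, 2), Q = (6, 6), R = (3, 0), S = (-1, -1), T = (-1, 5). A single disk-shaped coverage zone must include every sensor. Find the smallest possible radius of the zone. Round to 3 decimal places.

The farthest pair is Q–S with squared distance 98. The circle on this segment as diameter has centre (2.5, 2.5) and r² = 98/4 = 24.5.
Check P: distance² to centre = 6.5 ≤ 24.5, so it lies inside.
All remaining points lie in this disk, and no smaller disk contains both endpoints, so this is the minimum enclosing circle.
r = √(24.5) ≈ 4.950.

4.950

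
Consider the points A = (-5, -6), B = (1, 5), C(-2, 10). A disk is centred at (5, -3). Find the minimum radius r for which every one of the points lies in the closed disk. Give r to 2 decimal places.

14.76

The required radius is the distance from (5, -3) to the farthest point.
Squared distances: 109, 80, 218.
Maximum is 218, attained at C.
r = √218 ≈ 14.76.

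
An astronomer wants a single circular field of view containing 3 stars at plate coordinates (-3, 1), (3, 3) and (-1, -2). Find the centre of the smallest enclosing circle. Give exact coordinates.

Call the three points A, B, C in the order given.
Side lengths²: AB² = 40, AC² = 13, BC² = 41.
Since BC² = 41 < 40 + 13 = 53, the triangle is acute, so the smallest enclosing circle is the circumcircle.
Circumcentre = (7/22, 23/22), r² = 2665/242.
Centre = (7/22, 23/22).

(7/22, 23/22)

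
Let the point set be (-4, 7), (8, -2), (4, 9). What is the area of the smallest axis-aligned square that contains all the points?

144

The bounding box has width 12 and height 11.
An axis-aligned square enclosing the set must have side ≥ max(width, height).
So the minimum side is max(12, 11) = 12.
Area = 12² = 144.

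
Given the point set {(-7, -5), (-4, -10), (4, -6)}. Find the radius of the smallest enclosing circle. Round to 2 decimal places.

Call the three points A, B, C in the order given.
Side lengths²: AB² = 34, AC² = 122, BC² = 80.
Since AC² = 122 ≥ 80 + 34 = 114, the angle opposite AC is not acute, so the smallest enclosing circle has AC as diameter.
Centre = midpoint of AC = (-1.5, -5.5), r² = 122/4 = 30.5.
r = √(30.5) ≈ 5.52.

5.52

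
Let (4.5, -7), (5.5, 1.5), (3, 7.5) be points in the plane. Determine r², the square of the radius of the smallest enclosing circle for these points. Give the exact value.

Call the three points A, B, C in the order given.
Side lengths²: AB² = 73.25, AC² = 212.5, BC² = 42.25.
Since AC² = 212.5 ≥ 73.25 + 42.25 = 115.5, the angle opposite AC is not acute, so the smallest enclosing circle has AC as diameter.
Centre = midpoint of AC = (3.75, 0.25), r² = 212.5/4 = 53.125.

53.125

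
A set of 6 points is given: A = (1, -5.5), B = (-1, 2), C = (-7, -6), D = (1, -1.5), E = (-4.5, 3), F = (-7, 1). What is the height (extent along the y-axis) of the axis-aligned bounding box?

9

max y = 3, min y = -6, so height = 9.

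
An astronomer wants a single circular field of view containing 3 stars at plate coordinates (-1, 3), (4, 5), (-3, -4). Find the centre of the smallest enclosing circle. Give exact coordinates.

(0.5, 0.5)

Call the three points A, B, C in the order given.
Side lengths²: AB² = 29, AC² = 53, BC² = 130.
Since BC² = 130 ≥ 53 + 29 = 82, the angle opposite BC is not acute, so the smallest enclosing circle has BC as diameter.
Centre = midpoint of BC = (0.5, 0.5), r² = 130/4 = 32.5.
Centre = (0.5, 0.5).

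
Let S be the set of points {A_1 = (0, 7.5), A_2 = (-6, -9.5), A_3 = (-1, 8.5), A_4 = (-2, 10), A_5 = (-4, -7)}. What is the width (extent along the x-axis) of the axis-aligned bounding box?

max x = 0, min x = -6, so width = 6.

6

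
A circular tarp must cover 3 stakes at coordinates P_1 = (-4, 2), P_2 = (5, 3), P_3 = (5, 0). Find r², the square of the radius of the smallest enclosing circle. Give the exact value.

Side lengths²: P_1P_2² = 82, P_1P_3² = 85, P_2P_3² = 9.
Since P_1P_3² = 85 < 82 + 9 = 91, the triangle is acute, so the smallest enclosing circle is the circumcircle.
Circumcentre = (11/18, 1.5), r² = 3485/162.

3485/162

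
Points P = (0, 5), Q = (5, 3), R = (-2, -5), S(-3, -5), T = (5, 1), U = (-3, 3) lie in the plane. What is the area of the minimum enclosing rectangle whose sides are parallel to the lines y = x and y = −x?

80

In coordinates u = x + y, v = x − y the rectangle is axis-aligned; the map (x,y)→(u,v) scales areas by 2.
u-values: 5, 8, -7, -8, 6, 0; range = 8 − (-8) = 16.
v-values: -5, 2, 3, 2, 4, -6; range = 4 − (-6) = 10.
Area = (16 × 10) / 2 = 80.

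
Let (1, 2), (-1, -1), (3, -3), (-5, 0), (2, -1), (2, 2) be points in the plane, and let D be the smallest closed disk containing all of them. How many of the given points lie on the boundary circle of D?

3

The minimum enclosing circle is determined by three boundary points: (3, -3), (-5, 0), (2, 2).
Their circumcentre is (-65/74, -87/74) with r² = 50297/2738.
The farthest remaining point (1, 2) is at distance² 37273/2738 ≤ 50297/2738.
The points at distance exactly r from the centre are (3, -3), (-5, 0), (2, 2) — 3 points.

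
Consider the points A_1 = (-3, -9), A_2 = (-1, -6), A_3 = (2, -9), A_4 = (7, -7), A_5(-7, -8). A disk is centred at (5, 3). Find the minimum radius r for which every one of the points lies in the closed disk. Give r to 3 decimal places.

The required radius is the distance from (5, 3) to the farthest point.
Squared distances: 208, 117, 153, 104, 265.
Maximum is 265, attained at A_5.
r = √265 ≈ 16.279.

16.279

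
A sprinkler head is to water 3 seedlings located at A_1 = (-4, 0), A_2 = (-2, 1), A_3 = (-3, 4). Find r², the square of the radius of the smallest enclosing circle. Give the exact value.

Side lengths²: A_1A_2² = 5, A_1A_3² = 17, A_2A_3² = 10.
Since A_1A_3² = 17 ≥ 10 + 5 = 15, the angle opposite A_1A_3 is not acute, so the smallest enclosing circle has A_1A_3 as diameter.
Centre = midpoint of A_1A_3 = (-3.5, 2), r² = 17/4 = 4.25.

4.25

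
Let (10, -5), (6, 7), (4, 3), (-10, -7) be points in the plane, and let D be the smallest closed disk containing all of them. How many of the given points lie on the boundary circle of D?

3

By Welzl's lemma the MEC is supported by two points (diametrically opposite) or three points (on a circumcircle).
The minimum enclosing circle is determined by three boundary points: (10, -5), (6, 7), (-10, -7).
Their circumcentre is (-13/31, -56/31) with r² = 114130/961.
The farthest remaining point (4, 3) is at distance² 40970/961 ≤ 114130/961.
The points at distance exactly r from the centre are (10, -5), (6, 7), (-10, -7) — 3 points.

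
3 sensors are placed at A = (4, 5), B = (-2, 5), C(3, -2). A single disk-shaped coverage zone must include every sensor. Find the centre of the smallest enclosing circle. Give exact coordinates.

(1, 13/7)

Side lengths²: AB² = 36, AC² = 50, BC² = 74.
Since BC² = 74 < 50 + 36 = 86, the triangle is acute, so the smallest enclosing circle is the circumcircle.
Circumcentre = (1, 13/7), r² = 925/49.
Centre = (1, 13/7).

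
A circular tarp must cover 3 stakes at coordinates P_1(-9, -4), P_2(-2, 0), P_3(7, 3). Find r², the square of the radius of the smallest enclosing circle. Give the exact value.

76.25

Side lengths²: P_1P_2² = 65, P_1P_3² = 305, P_2P_3² = 90.
Since P_1P_3² = 305 ≥ 90 + 65 = 155, the angle opposite P_1P_3 is not acute, so the smallest enclosing circle has P_1P_3 as diameter.
Centre = midpoint of P_1P_3 = (-1, -0.5), r² = 305/4 = 76.25.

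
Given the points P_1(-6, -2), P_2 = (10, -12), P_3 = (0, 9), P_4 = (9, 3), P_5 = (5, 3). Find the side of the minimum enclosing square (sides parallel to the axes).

The bounding box has width 16 and height 21.
An axis-aligned square enclosing the set must have side ≥ max(width, height).
So the minimum side is max(16, 21) = 21.

21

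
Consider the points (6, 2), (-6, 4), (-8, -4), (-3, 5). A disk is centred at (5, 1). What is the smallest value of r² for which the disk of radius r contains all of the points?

194

The required radius is the distance from (5, 1) to the farthest point.
Squared distances: 2, 130, 194, 80.
Maximum is 194, attained at (-8, -4).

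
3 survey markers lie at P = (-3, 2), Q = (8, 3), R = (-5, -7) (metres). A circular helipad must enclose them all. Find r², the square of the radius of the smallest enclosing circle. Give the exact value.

67.25

Side lengths²: PQ² = 122, PR² = 85, QR² = 269.
Since QR² = 269 ≥ 122 + 85 = 207, the angle opposite QR is not acute, so the smallest enclosing circle has QR as diameter.
Centre = midpoint of QR = (1.5, -2), r² = 269/4 = 67.25.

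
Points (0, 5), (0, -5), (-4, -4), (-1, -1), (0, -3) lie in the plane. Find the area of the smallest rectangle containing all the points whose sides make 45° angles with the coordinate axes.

In coordinates u = x + y, v = x − y the rectangle is axis-aligned; the map (x,y)→(u,v) scales areas by 2.
u-values: 5, -5, -8, -2, -3; range = 5 − (-8) = 13.
v-values: -5, 5, 0, 0, 3; range = 5 − (-5) = 10.
Area = (13 × 10) / 2 = 65.

65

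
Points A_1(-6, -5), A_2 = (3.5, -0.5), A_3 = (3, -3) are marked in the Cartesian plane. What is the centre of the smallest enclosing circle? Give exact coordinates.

Side lengths²: A_1A_2² = 110.5, A_1A_3² = 85, A_2A_3² = 6.5.
Since A_1A_2² = 110.5 ≥ 85 + 6.5 = 91.5, the angle opposite A_1A_2 is not acute, so the smallest enclosing circle has A_1A_2 as diameter.
Centre = midpoint of A_1A_2 = (-1.25, -2.75), r² = 110.5/4 = 27.625.
Centre = (-1.25, -2.75).

(-1.25, -2.75)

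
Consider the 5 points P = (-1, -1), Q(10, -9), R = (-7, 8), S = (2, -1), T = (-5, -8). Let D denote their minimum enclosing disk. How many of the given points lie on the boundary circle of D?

2

A smallest enclosing disk is always determined by at most three of the input points on its boundary.
The farthest pair is Q–R with squared distance 578. The circle on this segment as diameter has centre (1.5, -0.5) and r² = 578/4 = 144.5.
Check P: distance² to centre = 6.5 ≤ 144.5, so it lies inside.
All remaining points lie in this disk, and no smaller disk contains both endpoints, so this is the minimum enclosing circle.
The points at distance exactly r from the centre are Q, R — 2 points.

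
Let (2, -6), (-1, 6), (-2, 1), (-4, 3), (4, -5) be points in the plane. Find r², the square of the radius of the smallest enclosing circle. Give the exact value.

The minimum enclosing circle of a finite set is fixed by two of the points (as a diameter) or three (as a circumcircle).
The farthest pair is (2, -6)–(-1, 6) with squared distance 153. The circle on this segment as diameter has centre (0.5, 0) and r² = 153/4 = 38.25.
Check (-2, 1): distance² to centre = 7.25 ≤ 38.25, so it lies inside.
All remaining points lie in this disk, and no smaller disk contains both endpoints, so this is the minimum enclosing circle.

38.25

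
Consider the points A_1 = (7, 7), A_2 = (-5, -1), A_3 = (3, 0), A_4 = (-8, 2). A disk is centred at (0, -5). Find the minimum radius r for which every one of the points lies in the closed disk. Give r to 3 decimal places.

13.892

The required radius is the distance from (0, -5) to the farthest point.
Squared distances: 193, 41, 34, 113.
Maximum is 193, attained at A_1.
r = √193 ≈ 13.892.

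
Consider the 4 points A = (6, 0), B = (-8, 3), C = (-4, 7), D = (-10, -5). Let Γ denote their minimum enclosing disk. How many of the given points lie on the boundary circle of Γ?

3

The minimum enclosing circle of a finite set is fixed by two of the points (as a diameter) or three (as a circumcircle).
The minimum enclosing circle is determined by three boundary points: A, C, D.
Their circumcentre is (-64/27, -71/54) with r² = 209345/2916.
The farthest remaining point B is at distance² 146705/2916 ≤ 209345/2916.
The points at distance exactly r from the centre are A, C, D — 3 points.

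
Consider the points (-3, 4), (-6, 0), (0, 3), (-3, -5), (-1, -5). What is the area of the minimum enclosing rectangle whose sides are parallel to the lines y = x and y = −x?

60.5

In coordinates u = x + y, v = x − y the rectangle is axis-aligned; the map (x,y)→(u,v) scales areas by 2.
u-values: 1, -6, 3, -8, -6; range = 3 − (-8) = 11.
v-values: -7, -6, -3, 2, 4; range = 4 − (-7) = 11.
Area = (11 × 11) / 2 = 60.5.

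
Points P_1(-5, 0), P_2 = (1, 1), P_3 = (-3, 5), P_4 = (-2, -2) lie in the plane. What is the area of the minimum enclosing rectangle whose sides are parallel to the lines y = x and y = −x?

In coordinates u = x + y, v = x − y the rectangle is axis-aligned; the map (x,y)→(u,v) scales areas by 2.
u-values: -5, 2, 2, -4; range = 2 − (-5) = 7.
v-values: -5, 0, -8, 0; range = 0 − (-8) = 8.
Area = (7 × 8) / 2 = 28.

28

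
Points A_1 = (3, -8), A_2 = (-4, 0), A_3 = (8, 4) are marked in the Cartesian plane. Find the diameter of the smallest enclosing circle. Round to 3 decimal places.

14.097

Side lengths²: A_1A_2² = 113, A_1A_3² = 169, A_2A_3² = 160.
Since A_1A_3² = 169 < 160 + 113 = 273, the triangle is acute, so the smallest enclosing circle is the circumcircle.
Circumcentre = (185/62, -59/62), r² = 95485/1922.
Diameter = 2r = 2√(95485/1922) ≈ 14.097.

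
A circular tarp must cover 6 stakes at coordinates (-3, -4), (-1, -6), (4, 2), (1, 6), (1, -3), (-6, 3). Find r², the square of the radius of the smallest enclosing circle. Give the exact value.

By Welzl's lemma the MEC is supported by two points (diametrically opposite) or three points (on a circumcircle).
The minimum enclosing circle is determined by three boundary points: (-1, -6), (1, 6), (-6, 3).
Their circumcentre is (-8/13, 4/39) with r² = 56869/1521.
The farthest remaining point (4, 2) is at distance² 37876/1521 ≤ 56869/1521.

56869/1521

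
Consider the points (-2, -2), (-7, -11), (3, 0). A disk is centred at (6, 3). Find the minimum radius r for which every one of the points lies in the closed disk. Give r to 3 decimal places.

The required radius is the distance from (6, 3) to the farthest point.
Squared distances: 89, 365, 18.
Maximum is 365, attained at (-7, -11).
r = √365 ≈ 19.105.

19.105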